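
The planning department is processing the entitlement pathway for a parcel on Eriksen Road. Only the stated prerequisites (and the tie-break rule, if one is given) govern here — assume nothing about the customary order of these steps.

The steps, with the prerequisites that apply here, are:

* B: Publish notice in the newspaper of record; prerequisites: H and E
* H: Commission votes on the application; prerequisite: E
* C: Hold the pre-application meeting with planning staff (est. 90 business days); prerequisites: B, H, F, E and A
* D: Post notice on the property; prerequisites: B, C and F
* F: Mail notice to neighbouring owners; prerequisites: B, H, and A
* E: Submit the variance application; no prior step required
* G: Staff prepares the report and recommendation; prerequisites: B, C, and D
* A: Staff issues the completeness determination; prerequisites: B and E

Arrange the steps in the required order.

E has no prerequisites → E first.
H needed E, now all done → H.
B needed H and E, now all done → B.
A is the only step now ready → A.
F is the only step now ready → F.
C is the only step now ready → C.
D is the only step now ready → D.
That leaves G as the only ready step → G.

E → H → B → A → F → C → D → G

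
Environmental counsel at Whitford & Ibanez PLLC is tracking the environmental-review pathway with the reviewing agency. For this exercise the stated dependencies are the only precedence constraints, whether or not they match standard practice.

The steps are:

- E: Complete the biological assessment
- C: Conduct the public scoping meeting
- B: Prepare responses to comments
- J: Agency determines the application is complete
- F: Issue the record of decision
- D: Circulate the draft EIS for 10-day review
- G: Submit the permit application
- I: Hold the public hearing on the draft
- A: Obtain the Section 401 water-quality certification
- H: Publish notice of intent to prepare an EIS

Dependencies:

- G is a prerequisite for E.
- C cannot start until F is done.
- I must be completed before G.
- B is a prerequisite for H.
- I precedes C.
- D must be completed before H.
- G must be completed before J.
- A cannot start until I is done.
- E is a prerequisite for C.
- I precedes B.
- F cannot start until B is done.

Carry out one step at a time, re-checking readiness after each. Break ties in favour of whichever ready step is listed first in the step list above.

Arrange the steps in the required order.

Nothing is required for D and I. D is listed earlier → D first.
Next only I has its prerequisites met → I.
Now B, G and A have their prerequisites met. B is listed earlier, so B next.
Ready: F, G, A and H. F is listed earlier → F.
Now G, A and H have their prerequisites met. G is listed earlier, so G next.
E and J now also ready, so the ready set is {E, J, A, H}; E is listed earlier → E.
Now C, J, A and H have their prerequisites met. C is listed earlier, so C next.
J, A and H are all available; J is listed earlier → J.
A and H are both available; A is listed earlier → A.
Next only H has its prerequisites met → H.

D I B F G E C J A H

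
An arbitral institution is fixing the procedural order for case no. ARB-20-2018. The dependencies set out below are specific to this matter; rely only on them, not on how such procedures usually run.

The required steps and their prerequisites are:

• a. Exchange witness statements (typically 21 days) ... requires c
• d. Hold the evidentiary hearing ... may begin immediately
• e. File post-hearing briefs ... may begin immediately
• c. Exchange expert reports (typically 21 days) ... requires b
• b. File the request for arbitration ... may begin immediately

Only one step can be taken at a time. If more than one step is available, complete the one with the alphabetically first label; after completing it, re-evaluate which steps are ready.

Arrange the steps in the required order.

b, c, a, d, e

b, d and e have no prerequisites; b has the earlier label, so b is first.
Now c, d and e have their prerequisites met. c has the earlier label, so c next.
Now a, d and e have their prerequisites met. a has the earlier label, so a next.
Now d and e have their prerequisites met. d has the earlier label, so d next.
Next only e has its prerequisites met → e.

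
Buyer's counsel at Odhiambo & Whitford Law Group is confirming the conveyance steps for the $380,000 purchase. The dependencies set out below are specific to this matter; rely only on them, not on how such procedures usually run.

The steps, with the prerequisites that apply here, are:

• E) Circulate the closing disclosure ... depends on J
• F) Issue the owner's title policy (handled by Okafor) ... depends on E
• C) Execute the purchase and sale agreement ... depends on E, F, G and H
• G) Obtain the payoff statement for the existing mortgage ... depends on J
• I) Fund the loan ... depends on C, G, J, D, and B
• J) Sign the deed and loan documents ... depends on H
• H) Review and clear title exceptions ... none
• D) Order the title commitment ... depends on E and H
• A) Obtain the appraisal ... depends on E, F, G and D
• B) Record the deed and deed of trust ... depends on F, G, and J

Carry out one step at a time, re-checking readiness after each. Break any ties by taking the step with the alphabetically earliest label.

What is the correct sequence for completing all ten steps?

H J E D F G A B C I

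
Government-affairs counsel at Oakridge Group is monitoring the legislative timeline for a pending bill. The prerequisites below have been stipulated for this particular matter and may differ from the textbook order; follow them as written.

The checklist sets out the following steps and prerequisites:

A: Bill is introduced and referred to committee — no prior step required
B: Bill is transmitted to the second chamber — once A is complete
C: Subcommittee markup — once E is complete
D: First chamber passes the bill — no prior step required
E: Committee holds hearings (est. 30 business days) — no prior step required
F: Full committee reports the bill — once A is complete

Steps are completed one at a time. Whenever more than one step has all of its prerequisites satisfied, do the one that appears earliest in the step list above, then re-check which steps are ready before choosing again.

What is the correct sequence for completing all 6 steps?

A, D and E have no prerequisites; A is listed earlier, so A is first.
B and F now also ready, so the ready set is {B, D, E, F}; B is listed earlier → B.
Now D, E and F have their prerequisites met. D is listed earlier, so D next.
E and F are both available; E is listed earlier → E.
C now also ready, so the ready set is {C, F}; C is listed earlier → C.
F is the only step now ready → F.

A → B → D → E → C → F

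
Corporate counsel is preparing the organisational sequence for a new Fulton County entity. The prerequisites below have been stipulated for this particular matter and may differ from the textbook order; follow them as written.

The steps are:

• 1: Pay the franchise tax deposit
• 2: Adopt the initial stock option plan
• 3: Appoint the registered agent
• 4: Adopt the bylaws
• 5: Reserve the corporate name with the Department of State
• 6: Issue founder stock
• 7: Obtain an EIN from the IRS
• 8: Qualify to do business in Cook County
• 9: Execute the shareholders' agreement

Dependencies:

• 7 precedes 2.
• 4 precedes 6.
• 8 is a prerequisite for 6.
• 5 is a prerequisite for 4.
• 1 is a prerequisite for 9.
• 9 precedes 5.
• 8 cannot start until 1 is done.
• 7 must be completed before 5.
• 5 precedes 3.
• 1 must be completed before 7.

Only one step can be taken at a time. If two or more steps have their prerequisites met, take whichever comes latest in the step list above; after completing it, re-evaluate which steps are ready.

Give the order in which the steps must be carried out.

1 → 9 → 8 → 7 → 5 → 4 → 6 → 3 → 2

Only 1 has no prerequisites, so it is first.
9, 8 and 7 are all available; 9 is listed later → 9.
Now 8 and 7 have their prerequisites met. 8 is listed later, so 8 next.
7 is the only step now ready → 7.
5 and 2 are both available; 5 is listed later → 5.
4, 3 and 2 are all available; 4 is listed later → 4.
6, 3 and 2 are all available; 6 is listed later → 6.
Ready: 3 and 2. 3 is listed later → 3.
That leaves 2 as the only ready step → 2.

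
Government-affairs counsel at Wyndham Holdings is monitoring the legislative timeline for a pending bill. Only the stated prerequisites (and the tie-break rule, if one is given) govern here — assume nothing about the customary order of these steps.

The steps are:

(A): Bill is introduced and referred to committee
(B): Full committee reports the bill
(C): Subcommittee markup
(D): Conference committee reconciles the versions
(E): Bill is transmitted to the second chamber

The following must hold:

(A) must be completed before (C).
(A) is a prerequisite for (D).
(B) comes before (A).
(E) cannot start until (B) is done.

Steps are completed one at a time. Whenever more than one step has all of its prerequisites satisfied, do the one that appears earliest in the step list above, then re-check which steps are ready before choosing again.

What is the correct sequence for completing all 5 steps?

(B) has no prerequisites → (B) first.
(A) and (E) are both available; (A) is listed earlier → (A).
(C) and (D) now also ready, so the ready set is {(C), (D), (E)}; (C) is listed earlier → (C).
(D) and (E) are both available; (D) is listed earlier → (D).
(E) needed (B), now all done → (E).

(B), (A), (C), (D), (E)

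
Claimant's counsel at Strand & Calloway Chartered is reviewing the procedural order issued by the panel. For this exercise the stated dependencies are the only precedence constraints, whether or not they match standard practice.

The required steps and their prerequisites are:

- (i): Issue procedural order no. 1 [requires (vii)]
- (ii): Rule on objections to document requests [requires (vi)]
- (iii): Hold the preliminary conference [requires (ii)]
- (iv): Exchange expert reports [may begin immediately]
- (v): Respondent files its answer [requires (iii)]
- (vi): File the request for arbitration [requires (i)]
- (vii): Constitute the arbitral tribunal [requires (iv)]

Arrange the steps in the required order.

(iv), (vii), (i), (vi), (ii), (iii), (v)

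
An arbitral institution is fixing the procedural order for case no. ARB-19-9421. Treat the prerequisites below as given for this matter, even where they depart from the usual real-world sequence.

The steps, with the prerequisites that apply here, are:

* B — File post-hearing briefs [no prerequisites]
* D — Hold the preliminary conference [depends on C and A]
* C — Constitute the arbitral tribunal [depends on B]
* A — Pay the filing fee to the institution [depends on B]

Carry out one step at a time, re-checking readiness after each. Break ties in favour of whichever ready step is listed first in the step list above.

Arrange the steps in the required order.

B has no prerequisites → B first.
Ready: C and A. C is listed earlier → C.
That leaves A as the only ready step → A.
D needed C and A, now all done → D.

B → C → A → D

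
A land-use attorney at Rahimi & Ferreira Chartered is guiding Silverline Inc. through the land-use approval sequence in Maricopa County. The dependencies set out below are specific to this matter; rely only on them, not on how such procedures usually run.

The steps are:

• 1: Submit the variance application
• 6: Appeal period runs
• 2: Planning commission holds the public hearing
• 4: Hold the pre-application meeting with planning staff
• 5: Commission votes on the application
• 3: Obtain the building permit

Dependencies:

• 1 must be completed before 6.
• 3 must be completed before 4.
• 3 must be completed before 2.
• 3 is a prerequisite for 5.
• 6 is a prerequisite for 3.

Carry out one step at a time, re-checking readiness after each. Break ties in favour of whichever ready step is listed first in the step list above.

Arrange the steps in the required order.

Only 1 has no prerequisites, so it is first.
6 is the only step now ready → 6.
3 is the only step now ready → 3.
2, 4 and 5 are all available; 2 is listed earlier → 2.
Now 4 and 5 have their prerequisites met. 4 is listed earlier, so 4 next.
Next only 5 has its prerequisites met → 5.

1, 6, 3, 2, 4, 5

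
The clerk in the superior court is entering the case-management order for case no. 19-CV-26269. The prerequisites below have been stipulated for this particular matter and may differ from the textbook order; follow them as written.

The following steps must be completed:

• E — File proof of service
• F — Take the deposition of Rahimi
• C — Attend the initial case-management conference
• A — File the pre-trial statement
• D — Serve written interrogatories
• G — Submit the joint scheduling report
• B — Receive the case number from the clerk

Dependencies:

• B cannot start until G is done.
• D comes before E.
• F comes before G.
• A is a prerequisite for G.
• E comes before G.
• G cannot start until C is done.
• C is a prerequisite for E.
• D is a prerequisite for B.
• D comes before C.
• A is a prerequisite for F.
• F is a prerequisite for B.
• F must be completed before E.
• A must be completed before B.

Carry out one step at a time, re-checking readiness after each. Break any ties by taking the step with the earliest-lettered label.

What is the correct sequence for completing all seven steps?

A → D → C → F → E → G → B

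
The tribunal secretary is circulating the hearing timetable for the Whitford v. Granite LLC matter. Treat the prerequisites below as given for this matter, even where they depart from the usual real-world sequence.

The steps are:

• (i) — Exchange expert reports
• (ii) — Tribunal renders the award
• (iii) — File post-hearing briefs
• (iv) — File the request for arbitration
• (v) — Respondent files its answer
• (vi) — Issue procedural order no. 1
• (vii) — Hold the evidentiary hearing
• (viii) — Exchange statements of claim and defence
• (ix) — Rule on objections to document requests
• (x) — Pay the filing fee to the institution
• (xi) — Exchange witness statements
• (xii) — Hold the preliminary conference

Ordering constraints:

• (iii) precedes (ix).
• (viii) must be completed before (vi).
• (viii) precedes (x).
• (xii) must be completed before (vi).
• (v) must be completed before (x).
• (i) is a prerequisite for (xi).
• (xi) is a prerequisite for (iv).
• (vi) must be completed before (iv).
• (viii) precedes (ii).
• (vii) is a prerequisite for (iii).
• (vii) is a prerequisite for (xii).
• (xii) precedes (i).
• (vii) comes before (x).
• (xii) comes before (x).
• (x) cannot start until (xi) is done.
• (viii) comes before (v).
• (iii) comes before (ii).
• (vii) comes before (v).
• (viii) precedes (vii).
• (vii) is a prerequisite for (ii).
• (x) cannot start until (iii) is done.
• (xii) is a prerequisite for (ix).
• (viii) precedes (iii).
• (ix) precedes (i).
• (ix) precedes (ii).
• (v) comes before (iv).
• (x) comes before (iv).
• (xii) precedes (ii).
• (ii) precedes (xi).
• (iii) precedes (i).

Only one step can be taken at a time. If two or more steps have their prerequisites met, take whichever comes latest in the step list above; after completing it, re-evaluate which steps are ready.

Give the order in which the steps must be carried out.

(viii), (vii), (xii), (vi), (v), (iii), (ix), (ii), (i), (xi), (x), (iv)

Only (viii) has no prerequisites, so it is first.
(vii) needed (viii), now all done → (vii).
(xii), (v) and (iii) are all available; (xii) is listed later → (xii).
(vi) now also ready, so the ready set is {(vi), (v), (iii)}; (vi) is listed later → (vi).
(v) and (iii) are both available; (v) is listed later → (v).
That leaves (iii) as the only ready step → (iii).
Next only (ix) has its prerequisites met → (ix).
(ii) and (i) are both available; (ii) is listed later → (ii).
That leaves (i) as the only ready step → (i).
Next only (xi) has its prerequisites met → (xi).
That leaves (x) as the only ready step → (x).
Next only (iv) has its prerequisites met → (iv).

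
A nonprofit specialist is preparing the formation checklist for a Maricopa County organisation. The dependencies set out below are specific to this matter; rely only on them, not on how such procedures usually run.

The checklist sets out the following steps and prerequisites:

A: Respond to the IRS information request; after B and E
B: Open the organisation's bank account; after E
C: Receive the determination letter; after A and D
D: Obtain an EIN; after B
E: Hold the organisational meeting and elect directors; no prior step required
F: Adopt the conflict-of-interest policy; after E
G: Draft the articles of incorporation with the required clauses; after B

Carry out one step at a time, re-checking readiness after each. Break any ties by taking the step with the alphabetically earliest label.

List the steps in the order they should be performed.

E is the only step with nothing outstanding, so it goes first.
Ready: B and F. B has the earlier label → B.
A, D and G now also ready, so the ready set is {A, D, F, G}; A has the earlier label → A.
D, F and G are all available; D has the earlier label → D.
C now also ready, so the ready set is {C, F, G}; C has the earlier label → C.
F and G are both available; F has the earlier label → F.
Next only G has its prerequisites met → G.

E, B, A, D, C, F, G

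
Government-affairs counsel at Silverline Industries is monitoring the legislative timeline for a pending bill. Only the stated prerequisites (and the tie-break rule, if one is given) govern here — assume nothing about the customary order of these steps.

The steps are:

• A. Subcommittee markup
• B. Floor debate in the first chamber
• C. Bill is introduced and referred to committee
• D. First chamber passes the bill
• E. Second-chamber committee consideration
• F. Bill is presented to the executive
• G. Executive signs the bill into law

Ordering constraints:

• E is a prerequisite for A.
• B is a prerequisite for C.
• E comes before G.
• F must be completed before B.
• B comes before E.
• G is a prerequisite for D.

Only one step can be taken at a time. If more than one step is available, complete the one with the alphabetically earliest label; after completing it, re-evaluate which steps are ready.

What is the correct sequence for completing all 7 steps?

F has no prerequisites → F first.
B needed F, now all done → B.
Ready: C and E. C has the earlier label → C.
E needed B, now all done → E.
Ready: A and G. A has the earlier label → A.
G needed E, now all done → G.
D needed G, now all done → D.

F, B, C, E, A, G, D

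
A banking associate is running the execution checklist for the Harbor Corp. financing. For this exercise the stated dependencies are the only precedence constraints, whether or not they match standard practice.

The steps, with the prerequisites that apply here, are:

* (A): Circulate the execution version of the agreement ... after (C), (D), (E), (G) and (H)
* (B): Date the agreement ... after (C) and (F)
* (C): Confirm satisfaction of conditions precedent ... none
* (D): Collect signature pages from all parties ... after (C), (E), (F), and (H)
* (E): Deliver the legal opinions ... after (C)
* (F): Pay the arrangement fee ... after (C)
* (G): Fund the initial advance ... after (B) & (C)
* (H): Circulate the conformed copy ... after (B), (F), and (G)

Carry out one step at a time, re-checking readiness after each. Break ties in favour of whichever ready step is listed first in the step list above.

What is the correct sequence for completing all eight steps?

(C), (E), (F), (B), (G), (H), (D), (A)

(C) is the only step with nothing outstanding, so it goes first.
(E) and (F) are both available; (E) is listed earlier → (E).
That leaves (F) as the only ready step → (F).
That leaves (B) as the only ready step → (B).
(G) is the only step now ready → (G).
(H) is the only step now ready → (H).
(D) needed (C), (E), (F) and (H), now all done → (D).
(A) needed (C), (D), (E), (G) and (H), now all done → (A).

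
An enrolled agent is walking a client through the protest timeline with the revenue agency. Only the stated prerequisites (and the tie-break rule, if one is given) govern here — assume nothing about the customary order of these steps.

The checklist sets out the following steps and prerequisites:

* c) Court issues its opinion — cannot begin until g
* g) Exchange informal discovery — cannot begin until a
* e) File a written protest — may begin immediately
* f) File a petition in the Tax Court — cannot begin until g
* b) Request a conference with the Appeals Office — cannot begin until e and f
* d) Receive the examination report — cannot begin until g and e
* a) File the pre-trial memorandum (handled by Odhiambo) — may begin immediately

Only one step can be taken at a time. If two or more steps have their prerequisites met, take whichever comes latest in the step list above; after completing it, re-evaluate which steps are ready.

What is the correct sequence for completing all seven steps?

a → e → g → d → f → b → c

Nothing is required for a and e. a is listed later → a first.
e and g are both available; e is listed later → e.
Next only g has its prerequisites met → g.
Now d, f and c have their prerequisites met. d is listed later, so d next.
f and c are both available; f is listed later → f.
b now also ready, so the ready set is {b, c}; b is listed later → b.
c is the only step now ready → c.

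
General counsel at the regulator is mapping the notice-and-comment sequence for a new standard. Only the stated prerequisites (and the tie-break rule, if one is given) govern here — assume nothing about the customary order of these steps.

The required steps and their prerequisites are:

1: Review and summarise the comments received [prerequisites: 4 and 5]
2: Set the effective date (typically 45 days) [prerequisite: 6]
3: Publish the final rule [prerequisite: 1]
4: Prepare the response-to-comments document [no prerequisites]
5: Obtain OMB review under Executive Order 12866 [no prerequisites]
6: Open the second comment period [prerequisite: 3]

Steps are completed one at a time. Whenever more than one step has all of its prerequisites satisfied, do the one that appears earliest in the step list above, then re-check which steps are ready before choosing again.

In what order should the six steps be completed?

4, 5, 1, 3, 6, 2

Nothing is required for 4 and 5. 4 is listed earlier → 4 first.
5 is the only step now ready → 5.
1 needed 4 and 5, now all done → 1.
3 is the only step now ready → 3.
That leaves 6 as the only ready step → 6.
2 needed 6, now all done → 2.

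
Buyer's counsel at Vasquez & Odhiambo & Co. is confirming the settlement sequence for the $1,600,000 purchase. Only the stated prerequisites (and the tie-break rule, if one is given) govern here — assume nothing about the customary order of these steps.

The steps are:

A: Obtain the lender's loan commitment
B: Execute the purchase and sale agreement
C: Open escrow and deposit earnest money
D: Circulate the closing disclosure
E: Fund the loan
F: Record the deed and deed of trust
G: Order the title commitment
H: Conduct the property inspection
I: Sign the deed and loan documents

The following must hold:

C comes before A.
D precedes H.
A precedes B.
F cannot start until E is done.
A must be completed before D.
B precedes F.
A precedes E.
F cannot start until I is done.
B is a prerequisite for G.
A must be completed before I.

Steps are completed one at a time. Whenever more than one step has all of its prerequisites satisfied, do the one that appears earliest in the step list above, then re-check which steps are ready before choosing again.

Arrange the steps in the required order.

C is the only step with nothing outstanding, so it goes first.
A needed C, now all done → A.
Now B, D, E and I have their prerequisites met. B is listed earlier, so B next.
Now D, E, G and I have their prerequisites met. D is listed earlier, so D next.
E, G, H and I are all available; E is listed earlier → E.
Now G, H and I have their prerequisites met. G is listed earlier, so G next.
Ready: H and I. H is listed earlier → H.
That leaves I as the only ready step → I.
That leaves F as the only ready step → F.

C, A, B, D, E, G, H, I, F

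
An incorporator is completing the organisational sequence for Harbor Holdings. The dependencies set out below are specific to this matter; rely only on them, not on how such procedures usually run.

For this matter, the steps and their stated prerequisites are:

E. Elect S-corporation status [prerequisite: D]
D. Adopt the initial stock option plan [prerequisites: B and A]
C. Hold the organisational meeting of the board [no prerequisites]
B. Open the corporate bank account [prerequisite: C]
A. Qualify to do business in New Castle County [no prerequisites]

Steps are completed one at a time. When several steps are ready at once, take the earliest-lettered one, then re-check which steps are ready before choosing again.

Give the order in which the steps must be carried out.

Nothing is required for A and C. A has the earlier label → A first.
Next only C has its prerequisites met → C.
B needed C, now all done → B.
D is the only step now ready → D.
That leaves E as the only ready step → E.

A → C → B → D → E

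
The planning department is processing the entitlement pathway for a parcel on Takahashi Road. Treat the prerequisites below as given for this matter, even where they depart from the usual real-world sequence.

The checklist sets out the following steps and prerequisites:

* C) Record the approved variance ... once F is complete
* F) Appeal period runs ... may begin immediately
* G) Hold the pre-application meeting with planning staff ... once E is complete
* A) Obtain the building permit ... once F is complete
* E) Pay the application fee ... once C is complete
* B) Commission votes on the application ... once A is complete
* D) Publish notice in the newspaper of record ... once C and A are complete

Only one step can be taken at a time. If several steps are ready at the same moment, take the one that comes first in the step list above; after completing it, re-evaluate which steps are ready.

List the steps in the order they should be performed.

F, C, A, E, G, B, D

F has no prerequisites → F first.
C and A are both available; C is listed earlier → C.
E now also ready, so the ready set is {A, E}; A is listed earlier → A.
B and D now also ready, so the ready set is {E, B, D}; E is listed earlier → E.
Ready: G, B and D. G is listed earlier → G.
B and D are both available; B is listed earlier → B.
That leaves D as the only ready step → D.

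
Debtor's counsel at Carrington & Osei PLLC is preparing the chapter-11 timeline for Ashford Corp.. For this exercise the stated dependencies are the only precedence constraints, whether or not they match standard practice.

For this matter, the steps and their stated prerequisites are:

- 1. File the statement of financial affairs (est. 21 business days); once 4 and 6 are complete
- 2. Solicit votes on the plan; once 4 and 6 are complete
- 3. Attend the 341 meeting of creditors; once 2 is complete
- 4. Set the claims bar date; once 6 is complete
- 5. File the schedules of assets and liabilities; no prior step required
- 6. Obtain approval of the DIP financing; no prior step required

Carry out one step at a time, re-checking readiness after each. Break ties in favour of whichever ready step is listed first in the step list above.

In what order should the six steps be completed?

Nothing is required for 5 and 6. 5 is listed earlier → 5 first.
That leaves 6 as the only ready step → 6.
4 is the only step now ready → 4.
Now 1 and 2 have their prerequisites met. 1 is listed earlier, so 1 next.
That leaves 2 as the only ready step → 2.
That leaves 3 as the only ready step → 3.

5, 6, 4, 1, 2, 3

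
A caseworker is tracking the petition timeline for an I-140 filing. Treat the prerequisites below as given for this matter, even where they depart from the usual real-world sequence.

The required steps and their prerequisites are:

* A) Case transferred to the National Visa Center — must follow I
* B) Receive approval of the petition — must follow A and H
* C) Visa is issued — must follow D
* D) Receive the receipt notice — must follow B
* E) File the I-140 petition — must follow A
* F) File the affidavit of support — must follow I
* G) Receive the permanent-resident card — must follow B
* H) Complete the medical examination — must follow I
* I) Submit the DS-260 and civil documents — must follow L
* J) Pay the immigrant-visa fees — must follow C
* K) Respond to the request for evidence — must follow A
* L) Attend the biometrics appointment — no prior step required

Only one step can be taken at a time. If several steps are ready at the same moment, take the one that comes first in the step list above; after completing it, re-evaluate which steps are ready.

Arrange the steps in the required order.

Only L has no prerequisites, so it is first.
Next only I has its prerequisites met → I.
Now A, F and H have their prerequisites met. A is listed earlier, so A next.
E and K now also ready, so the ready set is {E, F, H, K}; E is listed earlier → E.
Ready: F, H and K. F is listed earlier → F.
Now H and K have their prerequisites met. H is listed earlier, so H next.
B now also ready, so the ready set is {B, K}; B is listed earlier → B.
D and G now also ready, so the ready set is {D, G, K}; D is listed earlier → D.
C now also ready, so the ready set is {C, G, K}; C is listed earlier → C.
J now also ready, so the ready set is {G, J, K}; G is listed earlier → G.
Now J and K have their prerequisites met. J is listed earlier, so J next.
That leaves K as the only ready step → K.

L, I, A, E, F, H, B, D, C, G, J, K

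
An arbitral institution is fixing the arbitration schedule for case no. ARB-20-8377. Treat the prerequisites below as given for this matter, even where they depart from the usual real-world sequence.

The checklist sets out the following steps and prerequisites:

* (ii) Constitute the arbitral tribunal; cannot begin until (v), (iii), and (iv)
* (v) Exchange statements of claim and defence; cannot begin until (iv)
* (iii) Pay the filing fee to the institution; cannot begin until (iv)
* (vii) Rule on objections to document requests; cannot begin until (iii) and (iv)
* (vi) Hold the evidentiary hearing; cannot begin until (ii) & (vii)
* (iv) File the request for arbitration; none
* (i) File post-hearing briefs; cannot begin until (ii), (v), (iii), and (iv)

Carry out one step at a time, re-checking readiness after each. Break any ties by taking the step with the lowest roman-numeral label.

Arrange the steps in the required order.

Only (iv) has no prerequisites, so it is first.
Ready: (iii) and (v). (iii) has the earlier label → (iii).
(vii) now also ready, so the ready set is {(v), (vii)}; (v) has the earlier label → (v).
(ii) now also ready, so the ready set is {(ii), (vii)}; (ii) has the earlier label → (ii).
Now (i) and (vii) have their prerequisites met. (i) has the earlier label, so (i) next.
(vii) needed (iii) and (iv), now all done → (vii).
(vi) needed (ii) and (vii), now all done → (vi).

(iv), (iii), (v), (ii), (i), (vii), (vi)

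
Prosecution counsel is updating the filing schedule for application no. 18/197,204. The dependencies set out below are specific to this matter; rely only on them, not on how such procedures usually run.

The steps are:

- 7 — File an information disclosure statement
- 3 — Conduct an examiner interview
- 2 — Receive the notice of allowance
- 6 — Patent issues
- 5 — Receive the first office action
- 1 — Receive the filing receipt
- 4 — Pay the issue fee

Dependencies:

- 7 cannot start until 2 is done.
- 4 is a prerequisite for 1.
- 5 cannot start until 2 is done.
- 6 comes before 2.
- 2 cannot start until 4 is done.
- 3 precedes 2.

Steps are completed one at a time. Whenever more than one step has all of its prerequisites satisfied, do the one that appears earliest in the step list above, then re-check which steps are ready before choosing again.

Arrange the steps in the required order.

3, 6, 4, 2, 7, 5, 1

3, 6 and 4 have no prerequisites; 3 is listed earlier, so 3 is first.
Ready: 6 and 4. 6 is listed earlier → 6.
4 is the only step now ready → 4.
Ready: 2 and 1. 2 is listed earlier → 2.
7 and 5 now also ready, so the ready set is {7, 5, 1}; 7 is listed earlier → 7.
Now 5 and 1 have their prerequisites met. 5 is listed earlier, so 5 next.
1 is the only step now ready → 1.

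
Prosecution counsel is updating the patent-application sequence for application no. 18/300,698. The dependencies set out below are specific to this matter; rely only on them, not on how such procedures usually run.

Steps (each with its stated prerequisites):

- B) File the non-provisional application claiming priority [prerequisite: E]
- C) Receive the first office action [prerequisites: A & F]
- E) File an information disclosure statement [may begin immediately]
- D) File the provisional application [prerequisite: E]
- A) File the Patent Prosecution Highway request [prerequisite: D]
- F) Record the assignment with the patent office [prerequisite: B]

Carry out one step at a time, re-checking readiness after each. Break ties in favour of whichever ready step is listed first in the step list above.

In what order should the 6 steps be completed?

E is the only step with nothing outstanding, so it goes first.
B and D are both available; B is listed earlier → B.
F now also ready, so the ready set is {D, F}; D is listed earlier → D.
Now A and F have their prerequisites met. A is listed earlier, so A next.
F needed B, now all done → F.
C is the only step now ready → C.

E B D A F C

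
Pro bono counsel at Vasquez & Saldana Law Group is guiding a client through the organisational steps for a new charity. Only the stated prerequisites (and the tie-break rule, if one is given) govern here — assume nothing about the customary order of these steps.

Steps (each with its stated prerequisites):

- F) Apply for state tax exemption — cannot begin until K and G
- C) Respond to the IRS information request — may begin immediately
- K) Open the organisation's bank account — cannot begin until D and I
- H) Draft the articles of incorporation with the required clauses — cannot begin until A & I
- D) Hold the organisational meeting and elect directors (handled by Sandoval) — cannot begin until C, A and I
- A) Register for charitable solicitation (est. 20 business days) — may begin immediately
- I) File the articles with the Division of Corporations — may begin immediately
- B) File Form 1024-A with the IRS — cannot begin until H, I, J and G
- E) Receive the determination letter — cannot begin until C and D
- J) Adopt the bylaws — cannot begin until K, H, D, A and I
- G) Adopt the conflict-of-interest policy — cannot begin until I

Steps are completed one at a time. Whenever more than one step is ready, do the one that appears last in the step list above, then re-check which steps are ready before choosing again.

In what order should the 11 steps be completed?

I, A and C have no prerequisites; I is listed later, so I is first.
Now G, A and C have their prerequisites met. G is listed later, so G next.
Now A and C have their prerequisites met. A is listed later, so A next.
H now also ready, so the ready set is {H, C}; H is listed later → H.
That leaves C as the only ready step → C.
D needed I, A and C, now all done → D.
Now E and K have their prerequisites met. E is listed later, so E next.
K is the only step now ready → K.
J and F are both available; J is listed later → J.
B now also ready, so the ready set is {B, F}; B is listed later → B.
F is the only step now ready → F.

I G A H C D E K J B F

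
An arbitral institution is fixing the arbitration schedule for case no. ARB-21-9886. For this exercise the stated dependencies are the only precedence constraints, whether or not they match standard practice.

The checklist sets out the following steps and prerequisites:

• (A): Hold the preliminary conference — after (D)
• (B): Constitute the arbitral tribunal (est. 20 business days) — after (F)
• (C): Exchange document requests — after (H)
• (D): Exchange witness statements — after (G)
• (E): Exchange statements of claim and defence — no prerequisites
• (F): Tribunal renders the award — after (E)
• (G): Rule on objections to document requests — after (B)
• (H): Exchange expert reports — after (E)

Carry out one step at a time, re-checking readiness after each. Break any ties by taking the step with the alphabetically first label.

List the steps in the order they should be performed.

(E) has no prerequisites → (E) first.
Ready: (F) and (H). (F) has the earlier label → (F).
(B) and (H) are both available; (B) has the earlier label → (B).
Ready: (G) and (H). (G) has the earlier label → (G).
(D) now also ready, so the ready set is {(D), (H)}; (D) has the earlier label → (D).
(A) now also ready, so the ready set is {(A), (H)}; (A) has the earlier label → (A).
Next only (H) has its prerequisites met → (H).
(C) needed (H), now all done → (C).

(E) (F) (B) (G) (D) (A) (H) (C)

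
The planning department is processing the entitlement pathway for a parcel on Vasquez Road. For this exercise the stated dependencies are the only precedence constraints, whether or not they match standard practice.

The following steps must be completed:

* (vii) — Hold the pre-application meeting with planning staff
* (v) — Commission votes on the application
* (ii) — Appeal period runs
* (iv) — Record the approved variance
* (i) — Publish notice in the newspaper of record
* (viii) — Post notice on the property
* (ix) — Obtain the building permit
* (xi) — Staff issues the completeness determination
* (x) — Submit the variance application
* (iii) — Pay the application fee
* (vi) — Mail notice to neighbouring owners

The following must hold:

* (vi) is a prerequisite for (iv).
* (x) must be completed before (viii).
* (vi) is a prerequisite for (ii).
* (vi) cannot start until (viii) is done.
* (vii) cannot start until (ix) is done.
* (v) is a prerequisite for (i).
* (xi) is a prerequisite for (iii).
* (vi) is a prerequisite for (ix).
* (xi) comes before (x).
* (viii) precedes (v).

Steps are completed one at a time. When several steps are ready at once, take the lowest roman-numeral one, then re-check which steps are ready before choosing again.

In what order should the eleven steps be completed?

(xi) has no prerequisites → (xi) first.
(iii) and (x) are both available; (iii) has the earlier label → (iii).
(x) needed (xi), now all done → (x).
(viii) needed (x), now all done → (viii).
Now (v) and (vi) have their prerequisites met. (v) has the earlier label, so (v) next.
(i) now also ready, so the ready set is {(i), (vi)}; (i) has the earlier label → (i).
That leaves (vi) as the only ready step → (vi).
Now (ii), (iv) and (ix) have their prerequisites met. (ii) has the earlier label, so (ii) next.
Ready: (iv) and (ix). (iv) has the earlier label → (iv).
(ix) needed (vi), now all done → (ix).
(vii) is the only step now ready → (vii).

(xi), (iii), (x), (viii), (v), (i), (vi), (ii), (iv), (ix), (vii)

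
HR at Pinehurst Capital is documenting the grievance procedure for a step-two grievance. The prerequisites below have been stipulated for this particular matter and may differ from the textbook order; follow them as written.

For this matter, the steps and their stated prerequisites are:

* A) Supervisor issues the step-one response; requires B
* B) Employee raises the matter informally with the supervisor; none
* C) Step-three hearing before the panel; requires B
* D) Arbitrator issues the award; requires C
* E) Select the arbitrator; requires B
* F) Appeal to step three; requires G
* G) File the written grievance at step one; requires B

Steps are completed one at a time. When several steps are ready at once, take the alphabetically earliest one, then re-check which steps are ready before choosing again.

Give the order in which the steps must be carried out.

B A C D E G F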